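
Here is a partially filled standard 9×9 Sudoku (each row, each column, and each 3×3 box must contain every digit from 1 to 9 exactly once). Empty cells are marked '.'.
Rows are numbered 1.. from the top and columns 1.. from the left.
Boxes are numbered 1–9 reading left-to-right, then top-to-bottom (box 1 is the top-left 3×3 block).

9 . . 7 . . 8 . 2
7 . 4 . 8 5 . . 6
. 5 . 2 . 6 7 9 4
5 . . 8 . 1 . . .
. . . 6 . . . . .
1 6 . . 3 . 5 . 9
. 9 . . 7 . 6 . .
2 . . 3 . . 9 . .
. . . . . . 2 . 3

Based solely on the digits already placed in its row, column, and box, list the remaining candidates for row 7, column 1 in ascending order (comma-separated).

Row 7 already contains {6, 7, 9}.
Column 1 already contains {1, 2, 5, 7, 9}.
Its 3×3 block (box 7) already contains {2, 9}.
Removing those from 1–9 leaves {3, 4, 8} as the candidates for row 7, column 1.

3,4,8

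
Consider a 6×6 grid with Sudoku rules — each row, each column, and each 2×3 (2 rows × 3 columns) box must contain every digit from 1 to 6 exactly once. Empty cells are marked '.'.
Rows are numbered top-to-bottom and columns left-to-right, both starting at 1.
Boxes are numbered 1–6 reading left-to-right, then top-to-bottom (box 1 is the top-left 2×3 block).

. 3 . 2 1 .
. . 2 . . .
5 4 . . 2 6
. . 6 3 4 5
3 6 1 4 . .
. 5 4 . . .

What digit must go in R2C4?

5

Cell R2C4 itself could take any of {5, 6} by direct elimination.
Consider where 5 can go in column 4.
R3C4 is out (row 3 already has a 5).
R6C4 is out (row 6 already has a 5).
So the only cell in column 4 that can hold 5 is R2C4.
Therefore R2C4 = 5.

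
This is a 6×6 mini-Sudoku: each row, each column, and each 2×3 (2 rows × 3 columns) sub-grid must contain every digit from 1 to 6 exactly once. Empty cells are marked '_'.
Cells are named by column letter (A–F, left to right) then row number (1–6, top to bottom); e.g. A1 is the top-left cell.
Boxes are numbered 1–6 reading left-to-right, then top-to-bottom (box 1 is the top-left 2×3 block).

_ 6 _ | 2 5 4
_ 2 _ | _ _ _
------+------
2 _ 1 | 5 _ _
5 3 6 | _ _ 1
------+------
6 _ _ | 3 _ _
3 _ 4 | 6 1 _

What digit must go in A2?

Cell A2 itself could take any of {1, 4} by direct elimination.
Consider where 4 can go in column A.
A1 is out (row 1 already has a 4).
So the only cell in column A that can hold 4 is A2.
Therefore A2 = 4.

4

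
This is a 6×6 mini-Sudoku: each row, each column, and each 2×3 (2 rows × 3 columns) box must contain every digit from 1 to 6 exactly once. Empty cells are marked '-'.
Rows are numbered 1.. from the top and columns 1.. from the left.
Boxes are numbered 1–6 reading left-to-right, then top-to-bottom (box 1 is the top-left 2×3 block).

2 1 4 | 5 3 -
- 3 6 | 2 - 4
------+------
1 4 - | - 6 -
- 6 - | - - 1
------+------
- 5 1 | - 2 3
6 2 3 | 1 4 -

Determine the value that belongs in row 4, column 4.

4

Cell row 4, column 4 itself could take any of {3, 4} by direct elimination.
Consider where 4 can go in column 4.
row 3, column 4 is out (row 3 already has a 4).
row 5, column 4 is out (box 6 already has a 4).
So the only cell in column 4 that can hold 4 is row 4, column 4.
Therefore row 4, column 4 = 4.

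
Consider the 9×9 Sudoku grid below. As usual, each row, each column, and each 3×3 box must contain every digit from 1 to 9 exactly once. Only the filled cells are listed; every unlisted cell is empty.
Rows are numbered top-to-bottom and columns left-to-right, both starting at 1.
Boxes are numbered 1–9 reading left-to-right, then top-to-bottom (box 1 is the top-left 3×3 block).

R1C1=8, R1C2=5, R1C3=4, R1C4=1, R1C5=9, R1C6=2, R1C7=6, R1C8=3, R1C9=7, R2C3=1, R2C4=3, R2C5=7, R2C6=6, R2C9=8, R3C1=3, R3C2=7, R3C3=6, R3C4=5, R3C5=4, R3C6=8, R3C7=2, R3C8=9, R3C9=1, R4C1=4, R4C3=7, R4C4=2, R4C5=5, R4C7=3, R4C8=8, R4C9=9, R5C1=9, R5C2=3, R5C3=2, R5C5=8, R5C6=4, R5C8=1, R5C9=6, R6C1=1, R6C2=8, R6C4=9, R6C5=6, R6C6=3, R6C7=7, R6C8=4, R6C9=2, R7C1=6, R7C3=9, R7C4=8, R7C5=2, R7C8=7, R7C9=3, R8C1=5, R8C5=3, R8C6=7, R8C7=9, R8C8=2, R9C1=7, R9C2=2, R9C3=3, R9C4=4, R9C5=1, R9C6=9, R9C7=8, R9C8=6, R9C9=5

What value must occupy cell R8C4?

6

Row 8 already contains {2, 3, 5, 7, 9}.
Column 4 already contains {1, 2, 3, 4, 5, 8, 9}.
Its 3×3 block (box 8) already contains {1, 2, 3, 4, 7, 8, 9}.
The only value from 1–9 not eliminated is 6, so R8C4 = 6.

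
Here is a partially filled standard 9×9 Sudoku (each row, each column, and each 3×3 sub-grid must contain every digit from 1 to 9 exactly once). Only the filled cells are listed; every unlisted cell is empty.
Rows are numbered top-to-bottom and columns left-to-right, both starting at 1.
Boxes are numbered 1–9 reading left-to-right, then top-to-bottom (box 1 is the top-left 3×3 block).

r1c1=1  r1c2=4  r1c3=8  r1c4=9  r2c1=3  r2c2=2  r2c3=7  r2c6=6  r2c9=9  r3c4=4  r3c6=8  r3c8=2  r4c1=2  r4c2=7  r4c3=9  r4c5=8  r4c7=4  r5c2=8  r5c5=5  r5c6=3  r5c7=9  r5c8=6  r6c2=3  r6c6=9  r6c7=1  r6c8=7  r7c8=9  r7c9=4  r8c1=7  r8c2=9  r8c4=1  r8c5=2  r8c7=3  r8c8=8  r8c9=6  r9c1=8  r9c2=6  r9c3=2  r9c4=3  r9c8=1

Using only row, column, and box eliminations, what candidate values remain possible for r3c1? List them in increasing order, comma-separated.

5,6,9

Row 3 already contains {2, 4, 8}.
Column 1 already contains {1, 2, 3, 7, 8}.
Its 3×3 block (box 1) already contains {1, 2, 3, 4, 7, 8}.
Removing those from 1–9 leaves {5, 6, 9} as the candidates for r3c1.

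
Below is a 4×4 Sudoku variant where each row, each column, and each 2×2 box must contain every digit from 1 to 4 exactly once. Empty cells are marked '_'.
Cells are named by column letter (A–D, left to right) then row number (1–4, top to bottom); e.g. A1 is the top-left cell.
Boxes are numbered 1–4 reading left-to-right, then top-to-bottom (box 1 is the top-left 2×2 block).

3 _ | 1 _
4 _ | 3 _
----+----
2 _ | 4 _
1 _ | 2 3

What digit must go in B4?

4

Row 4 already contains {1, 2, 3}.
Column B already contains {}.
Its 2×2 block (box 3) already contains {1, 2}.
The only value from 1–4 not eliminated is 4, so B4 = 4.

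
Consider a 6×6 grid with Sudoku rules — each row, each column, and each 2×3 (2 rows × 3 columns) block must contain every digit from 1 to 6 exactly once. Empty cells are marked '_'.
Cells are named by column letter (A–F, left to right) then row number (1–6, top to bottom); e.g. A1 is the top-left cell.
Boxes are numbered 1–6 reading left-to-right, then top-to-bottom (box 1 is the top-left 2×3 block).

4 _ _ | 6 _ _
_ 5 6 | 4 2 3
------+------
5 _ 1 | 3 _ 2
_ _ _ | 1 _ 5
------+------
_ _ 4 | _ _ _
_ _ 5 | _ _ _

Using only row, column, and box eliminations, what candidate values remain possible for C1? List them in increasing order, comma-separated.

Row 1 already contains {4, 6}.
Column C already contains {1, 4, 5, 6}.
Its 2×3 block (box 1) already contains {4, 5, 6}.
Removing those from 1–6 leaves {2, 3} as the candidates for C1.

2,3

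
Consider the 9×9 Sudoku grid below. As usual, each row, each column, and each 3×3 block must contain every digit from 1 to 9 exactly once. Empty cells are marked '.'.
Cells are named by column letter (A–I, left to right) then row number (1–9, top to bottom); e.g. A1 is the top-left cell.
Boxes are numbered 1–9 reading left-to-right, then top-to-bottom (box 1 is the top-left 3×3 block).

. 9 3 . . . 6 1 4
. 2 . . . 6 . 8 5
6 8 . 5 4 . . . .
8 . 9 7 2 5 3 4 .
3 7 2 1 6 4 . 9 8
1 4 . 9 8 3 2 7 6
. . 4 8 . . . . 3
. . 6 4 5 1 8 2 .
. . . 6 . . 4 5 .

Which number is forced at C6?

Row 6 already contains {1, 2, 3, 4, 6, 7, 8, 9}.
Column C already contains {2, 3, 4, 6, 9}.
Its 3×3 block (box 4) already contains {1, 2, 3, 4, 7, 8, 9}.
The only value from 1–9 not eliminated is 5, so C6 = 5.

5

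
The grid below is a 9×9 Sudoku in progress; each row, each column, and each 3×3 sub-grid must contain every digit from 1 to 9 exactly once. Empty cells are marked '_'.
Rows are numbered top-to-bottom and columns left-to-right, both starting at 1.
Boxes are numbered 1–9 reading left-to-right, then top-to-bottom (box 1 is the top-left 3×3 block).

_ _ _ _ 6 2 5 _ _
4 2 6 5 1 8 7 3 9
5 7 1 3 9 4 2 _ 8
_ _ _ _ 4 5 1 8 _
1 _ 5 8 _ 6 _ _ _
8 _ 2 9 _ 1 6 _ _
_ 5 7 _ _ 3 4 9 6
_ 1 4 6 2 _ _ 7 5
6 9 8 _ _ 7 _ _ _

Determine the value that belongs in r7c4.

Row 7 already contains {3, 4, 5, 6, 7, 9}.
Column 4 already contains {3, 5, 6, 8, 9}.
Its 3×3 block (box 8) already contains {2, 3, 6, 7}.
The only value from 1–9 not eliminated is 1, so r7c4 = 1.

1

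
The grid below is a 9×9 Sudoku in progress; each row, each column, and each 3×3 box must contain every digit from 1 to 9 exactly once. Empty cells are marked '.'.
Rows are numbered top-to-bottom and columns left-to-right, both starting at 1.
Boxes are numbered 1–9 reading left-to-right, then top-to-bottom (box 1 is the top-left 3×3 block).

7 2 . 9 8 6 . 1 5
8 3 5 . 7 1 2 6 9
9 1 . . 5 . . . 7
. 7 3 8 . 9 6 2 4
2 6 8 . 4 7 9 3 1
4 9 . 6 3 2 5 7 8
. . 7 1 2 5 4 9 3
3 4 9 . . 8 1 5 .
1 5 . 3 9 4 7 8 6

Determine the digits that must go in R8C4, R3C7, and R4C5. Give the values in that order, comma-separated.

7,8,1

For R8C4:
  Row 8 already contains {1, 3, 4, 5, 8, 9}.
  Column 4 already contains {1, 3, 6, 8, 9}.
  Its 3×3 block (box 8) already contains {1, 2, 3, 4, 5, 8, 9}.
  The only value from 1–9 not eliminated is 7, so R8C4 = 7.
For R3C7:
  Consider where 8 can go in row 3.
  R3C3 is out (column 3 already has a 8).
  R3C4 is out (column 4 already has a 8).
  R3C6 is out (column 6 already has a 8).
  R3C8 is out (column 8 already has a 8).
  So the only cell in row 3 that can hold 8 is R3C7.
  So R3C7 = 8.
For R4C5:
  Row 4 already contains {2, 3, 4, 6, 7, 8, 9}.
  Column 5 already contains {2, 3, 4, 5, 7, 8, 9}.
  Its 3×3 block (box 5) already contains {2, 3, 4, 6, 7, 8, 9}.
  The only value from 1–9 not eliminated is 1, so R4C5 = 1.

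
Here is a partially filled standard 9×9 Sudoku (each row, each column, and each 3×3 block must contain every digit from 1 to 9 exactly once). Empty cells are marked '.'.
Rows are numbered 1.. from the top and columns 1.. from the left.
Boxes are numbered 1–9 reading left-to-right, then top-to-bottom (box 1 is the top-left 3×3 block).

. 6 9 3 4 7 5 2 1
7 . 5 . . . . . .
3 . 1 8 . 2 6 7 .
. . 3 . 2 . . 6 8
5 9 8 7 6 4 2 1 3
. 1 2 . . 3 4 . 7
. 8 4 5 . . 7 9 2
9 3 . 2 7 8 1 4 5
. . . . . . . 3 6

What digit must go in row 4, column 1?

Row 4 already contains {2, 3, 6, 8}.
Column 1 already contains {3, 5, 7, 9}.
Its 3×3 block (box 4) already contains {1, 2, 3, 5, 8, 9}.
The only value from 1–9 not eliminated is 4, so row 4, column 1 = 4.

4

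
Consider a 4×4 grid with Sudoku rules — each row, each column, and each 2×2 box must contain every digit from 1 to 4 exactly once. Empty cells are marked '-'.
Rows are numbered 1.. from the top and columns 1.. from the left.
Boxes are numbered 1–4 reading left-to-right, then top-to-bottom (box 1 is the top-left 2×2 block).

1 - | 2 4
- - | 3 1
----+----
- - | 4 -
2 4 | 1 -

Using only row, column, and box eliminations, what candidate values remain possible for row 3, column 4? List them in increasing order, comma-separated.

Row 3 already contains {4}.
Column 4 already contains {1, 4}.
Its 2×2 block (box 4) already contains {1, 4}.
Removing those from 1–4 leaves {2, 3} as the candidates for row 3, column 4.

2,3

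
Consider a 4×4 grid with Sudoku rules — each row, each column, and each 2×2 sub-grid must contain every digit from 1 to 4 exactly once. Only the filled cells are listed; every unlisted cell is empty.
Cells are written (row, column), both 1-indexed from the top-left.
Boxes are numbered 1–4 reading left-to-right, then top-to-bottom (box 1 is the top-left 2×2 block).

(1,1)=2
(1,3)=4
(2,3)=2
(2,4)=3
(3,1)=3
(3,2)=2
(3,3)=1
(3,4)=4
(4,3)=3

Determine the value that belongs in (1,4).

1

Row 1 already contains {2, 4}.
Column 4 already contains {3, 4}.
Its 2×2 block (box 2) already contains {2, 3, 4}.
The only value from 1–4 not eliminated is 1, so (1,4) = 1.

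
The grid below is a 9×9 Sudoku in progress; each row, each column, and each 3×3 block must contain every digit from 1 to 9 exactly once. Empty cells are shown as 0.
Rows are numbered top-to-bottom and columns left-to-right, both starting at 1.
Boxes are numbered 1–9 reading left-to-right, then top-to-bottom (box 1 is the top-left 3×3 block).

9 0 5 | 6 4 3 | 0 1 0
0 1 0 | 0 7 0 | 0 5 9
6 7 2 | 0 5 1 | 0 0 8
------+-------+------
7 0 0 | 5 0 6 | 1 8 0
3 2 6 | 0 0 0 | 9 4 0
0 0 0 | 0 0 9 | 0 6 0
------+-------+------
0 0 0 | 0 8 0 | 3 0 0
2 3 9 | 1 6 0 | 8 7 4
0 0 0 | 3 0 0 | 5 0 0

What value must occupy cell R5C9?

5

Cell R5C9 itself could take any of {5, 7} by direct elimination.
Consider where 5 can go in row 5.
R5C4 is out (column 4 already has a 5).
R5C5 is out (column 5 already has a 5).
R5C6 is out (box 5 already has a 5).
So the only cell in row 5 that can hold 5 is R5C9.
Therefore R5C9 = 5.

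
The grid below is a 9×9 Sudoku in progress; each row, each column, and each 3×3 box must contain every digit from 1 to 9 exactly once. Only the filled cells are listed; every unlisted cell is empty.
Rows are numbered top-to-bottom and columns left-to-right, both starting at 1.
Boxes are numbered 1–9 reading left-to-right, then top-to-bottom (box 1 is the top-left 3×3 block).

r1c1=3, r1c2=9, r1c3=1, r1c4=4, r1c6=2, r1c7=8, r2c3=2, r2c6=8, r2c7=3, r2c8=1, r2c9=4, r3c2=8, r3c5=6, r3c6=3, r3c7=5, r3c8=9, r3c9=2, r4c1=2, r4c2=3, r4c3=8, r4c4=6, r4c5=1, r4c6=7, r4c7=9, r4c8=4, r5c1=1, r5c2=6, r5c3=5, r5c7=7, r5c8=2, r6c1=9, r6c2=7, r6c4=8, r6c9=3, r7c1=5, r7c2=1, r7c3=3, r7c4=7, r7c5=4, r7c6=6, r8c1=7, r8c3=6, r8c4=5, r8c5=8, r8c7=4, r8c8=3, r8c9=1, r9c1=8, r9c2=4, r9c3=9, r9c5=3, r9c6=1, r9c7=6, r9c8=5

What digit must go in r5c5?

9

Row 5 already contains {1, 2, 5, 6, 7}.
Column 5 already contains {1, 3, 4, 6, 8}.
Its 3×3 block (box 5) already contains {1, 6, 7, 8}.
The only value from 1–9 not eliminated is 9, so r5c5 = 9.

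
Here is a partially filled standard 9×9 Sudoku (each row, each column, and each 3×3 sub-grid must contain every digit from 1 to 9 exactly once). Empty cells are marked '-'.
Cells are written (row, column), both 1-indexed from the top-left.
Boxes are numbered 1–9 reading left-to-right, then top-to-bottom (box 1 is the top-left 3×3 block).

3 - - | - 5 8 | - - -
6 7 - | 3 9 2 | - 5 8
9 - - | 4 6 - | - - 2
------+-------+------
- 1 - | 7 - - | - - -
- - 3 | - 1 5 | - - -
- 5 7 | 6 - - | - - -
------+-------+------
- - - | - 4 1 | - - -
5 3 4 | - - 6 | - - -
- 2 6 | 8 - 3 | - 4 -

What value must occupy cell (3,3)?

5

Cell (3,3) itself could take any of {1, 5, 8} by direct elimination.
Consider where 5 can go in row 3.
(3,2) is out (column 2 already has a 5).
(3,6) is out (column 6 already has a 5).
(3,7) is out (box 3 already has a 5).
(3,8) is out (column 8 already has a 5).
So the only cell in row 3 that can hold 5 is (3,3).
Therefore (3,3) = 5.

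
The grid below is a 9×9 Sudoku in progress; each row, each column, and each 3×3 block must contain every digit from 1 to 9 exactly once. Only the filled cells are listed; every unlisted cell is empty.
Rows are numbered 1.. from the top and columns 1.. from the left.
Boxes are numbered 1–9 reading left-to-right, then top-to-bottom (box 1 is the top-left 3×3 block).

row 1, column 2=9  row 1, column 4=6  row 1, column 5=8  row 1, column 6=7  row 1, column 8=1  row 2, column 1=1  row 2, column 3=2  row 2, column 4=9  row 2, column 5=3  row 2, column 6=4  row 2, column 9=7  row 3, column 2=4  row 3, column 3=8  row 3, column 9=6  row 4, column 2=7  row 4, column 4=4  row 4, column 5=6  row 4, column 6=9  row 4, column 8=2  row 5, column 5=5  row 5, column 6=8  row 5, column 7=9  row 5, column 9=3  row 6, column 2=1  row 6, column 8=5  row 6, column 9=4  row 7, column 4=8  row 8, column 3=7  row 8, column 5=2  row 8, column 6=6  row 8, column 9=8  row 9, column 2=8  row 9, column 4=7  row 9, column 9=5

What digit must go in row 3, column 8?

Cell row 3, column 8 itself could take any of {3, 9} by direct elimination.
Consider where 9 can go in row 3.
row 3, column 1 is out (box 1 already has a 9).
row 3, column 4 is out (column 4 already has a 9).
row 3, column 5 is out (box 2 already has a 9).
row 3, column 6 is out (column 6 already has a 9).
row 3, column 7 is out (column 7 already has a 9).
So the only cell in row 3 that can hold 9 is row 3, column 8.
Therefore row 3, column 8 = 9.

9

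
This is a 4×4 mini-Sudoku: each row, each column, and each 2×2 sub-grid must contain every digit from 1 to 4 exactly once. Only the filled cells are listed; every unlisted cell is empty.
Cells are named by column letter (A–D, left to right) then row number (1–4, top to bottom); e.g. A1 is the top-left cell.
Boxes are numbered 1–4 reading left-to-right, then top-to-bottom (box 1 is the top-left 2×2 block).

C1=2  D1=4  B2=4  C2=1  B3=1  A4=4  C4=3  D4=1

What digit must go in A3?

3

Cell A3 itself could take any of {2, 3} by direct elimination.
Consider where 3 can go in box 3.
B4 is out (row 4 already has a 3).
So the only cell in box 3 that can hold 3 is A3.
Therefore A3 = 3.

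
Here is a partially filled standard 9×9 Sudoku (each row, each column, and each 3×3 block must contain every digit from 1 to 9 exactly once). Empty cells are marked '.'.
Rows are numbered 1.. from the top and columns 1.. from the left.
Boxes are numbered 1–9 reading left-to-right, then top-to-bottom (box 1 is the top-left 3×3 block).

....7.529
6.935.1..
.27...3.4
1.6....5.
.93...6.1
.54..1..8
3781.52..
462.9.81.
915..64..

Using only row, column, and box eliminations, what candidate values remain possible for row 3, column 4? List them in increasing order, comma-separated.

Row 3 already contains {2, 3, 4, 7}.
Column 4 already contains {1, 3}.
Its 3×3 block (box 2) already contains {3, 5, 7}.
Removing those from 1–9 leaves {6, 8, 9} as the candidates for row 3, column 4.

6,8,9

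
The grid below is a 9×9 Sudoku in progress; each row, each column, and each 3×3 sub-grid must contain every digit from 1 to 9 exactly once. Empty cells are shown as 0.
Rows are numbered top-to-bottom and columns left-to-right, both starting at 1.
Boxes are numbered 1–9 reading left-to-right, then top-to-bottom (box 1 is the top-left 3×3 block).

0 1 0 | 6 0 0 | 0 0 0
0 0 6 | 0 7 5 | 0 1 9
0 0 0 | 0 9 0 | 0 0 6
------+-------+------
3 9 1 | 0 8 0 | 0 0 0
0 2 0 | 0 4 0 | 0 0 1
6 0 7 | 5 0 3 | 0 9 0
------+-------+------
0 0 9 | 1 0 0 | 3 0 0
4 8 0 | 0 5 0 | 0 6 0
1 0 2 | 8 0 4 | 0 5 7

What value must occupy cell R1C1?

9

Cell R1C1 itself could take any of {2, 5, 7, 8, 9} by direct elimination.
Consider where 9 can go in row 1.
R1C3 is out (column 3 already has a 9). R1C5 is out (column 5 already has a 9). R1C6 is out (box 2 already has a 9). R1C7 is out (box 3 already has a 9). The remaining empty cells in row 1 are similarly blocked.
So the only cell in row 1 that can hold 9 is R1C1.
Therefore R1C1 = 9.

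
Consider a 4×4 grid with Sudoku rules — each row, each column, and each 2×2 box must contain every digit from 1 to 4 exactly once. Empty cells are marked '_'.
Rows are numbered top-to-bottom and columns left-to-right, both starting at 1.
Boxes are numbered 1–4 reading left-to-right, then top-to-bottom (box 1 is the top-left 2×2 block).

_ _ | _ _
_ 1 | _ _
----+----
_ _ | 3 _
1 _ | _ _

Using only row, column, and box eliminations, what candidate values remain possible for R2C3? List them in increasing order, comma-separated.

2,4

Row 2 already contains {1}.
Column 3 already contains {3}.
Its 2×2 block (box 2) already contains {}.
Removing those from 1–4 leaves {2, 4} as the candidates for R2C3.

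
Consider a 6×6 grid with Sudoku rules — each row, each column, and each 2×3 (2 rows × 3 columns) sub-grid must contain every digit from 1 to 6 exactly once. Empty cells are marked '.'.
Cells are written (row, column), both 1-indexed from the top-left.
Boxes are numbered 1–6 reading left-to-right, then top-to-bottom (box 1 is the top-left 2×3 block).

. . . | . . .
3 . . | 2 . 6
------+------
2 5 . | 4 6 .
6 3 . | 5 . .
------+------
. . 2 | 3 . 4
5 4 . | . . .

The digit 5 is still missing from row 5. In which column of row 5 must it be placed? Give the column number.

5

Consider where 5 can go in row 5.
(5,1) is out (column 1 already has a 5).
(5,2) is out (column 2 already has a 5).
So the only cell in row 5 that can hold 5 is (5,5).
That is column 5.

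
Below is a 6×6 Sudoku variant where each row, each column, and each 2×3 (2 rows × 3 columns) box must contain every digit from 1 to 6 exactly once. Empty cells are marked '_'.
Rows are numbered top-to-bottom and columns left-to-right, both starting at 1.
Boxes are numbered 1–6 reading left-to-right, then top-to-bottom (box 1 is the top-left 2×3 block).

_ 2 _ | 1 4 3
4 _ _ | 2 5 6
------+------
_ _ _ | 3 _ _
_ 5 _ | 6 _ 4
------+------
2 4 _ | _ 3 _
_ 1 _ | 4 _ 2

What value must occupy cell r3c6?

Cell r3c6 itself could take any of {1, 5} by direct elimination.
Consider where 5 can go in box 4.
r3c5 is out (column 5 already has a 5).
r4c5 is out (row 4 already has a 5).
So the only cell in box 4 that can hold 5 is r3c6.
Therefore r3c6 = 5.

5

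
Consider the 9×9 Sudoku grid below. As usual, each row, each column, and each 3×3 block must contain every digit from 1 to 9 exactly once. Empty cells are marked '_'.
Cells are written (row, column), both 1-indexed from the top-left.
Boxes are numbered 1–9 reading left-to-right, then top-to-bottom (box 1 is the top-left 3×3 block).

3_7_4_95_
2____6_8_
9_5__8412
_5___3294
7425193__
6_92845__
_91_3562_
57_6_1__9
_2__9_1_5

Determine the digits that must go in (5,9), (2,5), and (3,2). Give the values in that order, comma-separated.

For (5,9):
  Consider where 8 can go in box 6.
  (5,8) is out (column 8 already has a 8).
  (6,8) is out (row 6 already has a 8).
  (6,9) is out (row 6 already has a 8).
  So the only cell in box 6 that can hold 8 is (5,9).
  So (5,9) = 8.
For (2,5):
  Consider where 5 can go in column 5.
  (3,5) is out (row 3 already has a 5).
  (4,5) is out (row 4 already has a 5).
  (8,5) is out (row 8 already has a 5).
  So the only cell in column 5 that can hold 5 is (2,5).
  So (2,5) = 5.
For (3,2):
  Row 3 already contains {1, 2, 4, 5, 8, 9}.
  Column 2 already contains {2, 4, 5, 7, 9}.
  Its 3×3 block (box 1) already contains {2, 3, 5, 7, 9}.
  The only value from 1–9 not eliminated is 6, so (3,2) = 6.

8,5,6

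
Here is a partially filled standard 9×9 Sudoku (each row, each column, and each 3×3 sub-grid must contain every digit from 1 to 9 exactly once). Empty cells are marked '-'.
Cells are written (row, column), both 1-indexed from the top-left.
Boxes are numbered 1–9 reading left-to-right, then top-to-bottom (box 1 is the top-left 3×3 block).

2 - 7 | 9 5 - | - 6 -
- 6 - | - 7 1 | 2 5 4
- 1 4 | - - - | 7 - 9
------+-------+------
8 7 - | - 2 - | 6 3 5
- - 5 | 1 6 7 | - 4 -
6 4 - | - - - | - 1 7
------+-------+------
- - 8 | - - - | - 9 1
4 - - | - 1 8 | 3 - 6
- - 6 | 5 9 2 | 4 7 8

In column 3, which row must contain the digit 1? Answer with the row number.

4

Consider where 1 can go in column 3.
(2,3) is out (row 2 already has a 1).
(6,3) is out (row 6 already has a 1).
(8,3) is out (row 8 already has a 1).
So the only cell in column 3 that can hold 1 is (4,3).
That is row 4.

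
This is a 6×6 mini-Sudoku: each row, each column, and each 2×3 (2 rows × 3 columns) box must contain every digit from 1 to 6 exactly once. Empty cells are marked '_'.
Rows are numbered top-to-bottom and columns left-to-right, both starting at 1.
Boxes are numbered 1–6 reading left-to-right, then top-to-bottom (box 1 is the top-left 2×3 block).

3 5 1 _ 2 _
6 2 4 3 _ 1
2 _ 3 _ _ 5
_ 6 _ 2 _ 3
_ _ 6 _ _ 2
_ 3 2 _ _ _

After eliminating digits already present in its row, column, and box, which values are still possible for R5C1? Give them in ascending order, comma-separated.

1,4,5

Row 5 already contains {2, 6}.
Column 1 already contains {2, 3, 6}.
Its 2×3 block (box 5) already contains {2, 3, 6}.
Removing those from 1–6 leaves {1, 4, 5} as the candidates for R5C1.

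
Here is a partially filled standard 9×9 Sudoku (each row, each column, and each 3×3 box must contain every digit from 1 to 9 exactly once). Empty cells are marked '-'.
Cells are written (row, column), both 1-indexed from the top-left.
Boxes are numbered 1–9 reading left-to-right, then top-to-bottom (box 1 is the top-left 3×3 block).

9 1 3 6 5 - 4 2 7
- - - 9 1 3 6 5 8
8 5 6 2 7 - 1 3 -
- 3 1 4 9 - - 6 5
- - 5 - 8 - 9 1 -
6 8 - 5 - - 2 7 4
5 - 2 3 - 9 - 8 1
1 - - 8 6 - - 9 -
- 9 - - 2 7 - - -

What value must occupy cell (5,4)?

Row 5 already contains {1, 5, 8, 9}.
Column 4 already contains {2, 3, 4, 5, 6, 8, 9}.
Its 3×3 block (box 5) already contains {4, 5, 8, 9}.
The only value from 1–9 not eliminated is 7, so (5,4) = 7.

7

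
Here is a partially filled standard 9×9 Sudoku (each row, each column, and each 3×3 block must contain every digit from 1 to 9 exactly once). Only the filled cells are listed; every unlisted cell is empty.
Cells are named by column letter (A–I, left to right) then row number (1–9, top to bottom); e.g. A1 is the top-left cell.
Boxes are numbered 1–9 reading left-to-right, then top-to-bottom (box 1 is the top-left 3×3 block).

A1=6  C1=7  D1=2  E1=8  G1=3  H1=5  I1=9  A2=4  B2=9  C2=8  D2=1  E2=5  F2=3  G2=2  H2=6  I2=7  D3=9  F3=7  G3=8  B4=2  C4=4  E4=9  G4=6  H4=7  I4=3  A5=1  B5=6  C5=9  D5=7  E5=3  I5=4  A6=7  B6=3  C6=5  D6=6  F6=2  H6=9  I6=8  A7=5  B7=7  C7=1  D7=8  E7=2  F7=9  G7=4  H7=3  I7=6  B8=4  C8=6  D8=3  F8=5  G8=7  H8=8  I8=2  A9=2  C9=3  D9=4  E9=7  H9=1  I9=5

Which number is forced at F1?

4

Row 1 already contains {2, 3, 5, 6, 7, 8, 9}.
Column F already contains {2, 3, 5, 7, 9}.
Its 3×3 block (box 2) already contains {1, 2, 3, 5, 7, 8, 9}.
The only value from 1–9 not eliminated is 4, so F1 = 4.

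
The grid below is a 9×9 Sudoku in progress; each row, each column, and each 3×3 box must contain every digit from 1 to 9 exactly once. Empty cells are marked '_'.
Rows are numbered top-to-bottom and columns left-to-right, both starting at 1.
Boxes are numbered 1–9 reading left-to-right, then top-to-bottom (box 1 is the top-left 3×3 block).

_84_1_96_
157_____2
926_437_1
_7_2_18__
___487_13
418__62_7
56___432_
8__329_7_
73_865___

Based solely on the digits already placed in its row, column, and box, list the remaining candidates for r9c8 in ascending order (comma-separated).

4,9

Row 9 already contains {3, 5, 6, 7, 8}.
Column 8 already contains {1, 2, 6, 7}.
Its 3×3 block (box 9) already contains {2, 3, 7}.
Removing those from 1–9 leaves {4, 9} as the candidates for r9c8.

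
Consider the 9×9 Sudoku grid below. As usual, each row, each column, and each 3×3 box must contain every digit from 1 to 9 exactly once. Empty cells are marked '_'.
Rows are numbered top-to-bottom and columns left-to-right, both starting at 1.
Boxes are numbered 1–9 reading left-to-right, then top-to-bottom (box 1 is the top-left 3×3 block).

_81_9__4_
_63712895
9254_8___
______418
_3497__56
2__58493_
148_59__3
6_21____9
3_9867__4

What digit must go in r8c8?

Cell r8c8 itself could take any of {7, 8} by direct elimination.
Consider where 8 can go in column 8.
r3c8 is out (row 3 already has a 8).
r7c8 is out (row 7 already has a 8).
r9c8 is out (row 9 already has a 8).
So the only cell in column 8 that can hold 8 is r8c8.
Therefore r8c8 = 8.

8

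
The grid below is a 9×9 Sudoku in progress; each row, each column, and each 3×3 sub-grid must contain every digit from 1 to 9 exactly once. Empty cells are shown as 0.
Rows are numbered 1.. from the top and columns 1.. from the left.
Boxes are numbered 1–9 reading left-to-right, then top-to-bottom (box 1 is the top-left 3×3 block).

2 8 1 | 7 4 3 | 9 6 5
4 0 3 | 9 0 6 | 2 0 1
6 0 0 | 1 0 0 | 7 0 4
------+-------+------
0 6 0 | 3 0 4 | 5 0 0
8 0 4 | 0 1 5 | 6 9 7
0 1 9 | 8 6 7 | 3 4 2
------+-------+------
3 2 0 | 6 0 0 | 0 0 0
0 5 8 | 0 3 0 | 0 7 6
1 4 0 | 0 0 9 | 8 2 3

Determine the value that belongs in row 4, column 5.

Cell row 4, column 5 itself could take any of {2, 9} by direct elimination.
Consider where 9 can go in box 5.
row 5, column 4 is out (row 5 already has a 9).
So the only cell in box 5 that can hold 9 is row 4, column 5.
Therefore row 4, column 5 = 9.

9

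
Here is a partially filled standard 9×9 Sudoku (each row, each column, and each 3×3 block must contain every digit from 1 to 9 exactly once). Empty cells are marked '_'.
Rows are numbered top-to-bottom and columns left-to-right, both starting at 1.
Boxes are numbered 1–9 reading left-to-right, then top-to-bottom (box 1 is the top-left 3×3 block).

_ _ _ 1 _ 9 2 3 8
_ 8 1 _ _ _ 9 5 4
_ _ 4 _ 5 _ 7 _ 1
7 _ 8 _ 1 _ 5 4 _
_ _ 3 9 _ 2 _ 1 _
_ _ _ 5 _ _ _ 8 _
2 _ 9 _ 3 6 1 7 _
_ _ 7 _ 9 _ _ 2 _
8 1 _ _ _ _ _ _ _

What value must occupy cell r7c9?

Row 7 already contains {1, 2, 3, 6, 7, 9}.
Column 9 already contains {1, 4, 8}.
Its 3×3 block (box 9) already contains {1, 2, 7}.
The only value from 1–9 not eliminated is 5, so r7c9 = 5.

5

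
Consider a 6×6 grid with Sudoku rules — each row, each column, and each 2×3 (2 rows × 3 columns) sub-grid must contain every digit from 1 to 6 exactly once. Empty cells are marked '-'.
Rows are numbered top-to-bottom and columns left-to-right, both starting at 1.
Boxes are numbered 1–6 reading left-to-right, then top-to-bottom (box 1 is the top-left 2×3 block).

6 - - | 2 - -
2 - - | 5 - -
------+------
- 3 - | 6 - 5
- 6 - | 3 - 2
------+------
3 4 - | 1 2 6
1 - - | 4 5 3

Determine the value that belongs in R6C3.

6

Cell R6C3 itself could take any of {2, 6} by direct elimination.
Consider where 6 can go in column 3.
R1C3 is out (row 1 already has a 6).
R2C3 is out (box 1 already has a 6).
R3C3 is out (row 3 already has a 6).
R4C3 is out (row 4 already has a 6).
R5C3 is out (row 5 already has a 6).
So the only cell in column 3 that can hold 6 is R6C3.
Therefore R6C3 = 6.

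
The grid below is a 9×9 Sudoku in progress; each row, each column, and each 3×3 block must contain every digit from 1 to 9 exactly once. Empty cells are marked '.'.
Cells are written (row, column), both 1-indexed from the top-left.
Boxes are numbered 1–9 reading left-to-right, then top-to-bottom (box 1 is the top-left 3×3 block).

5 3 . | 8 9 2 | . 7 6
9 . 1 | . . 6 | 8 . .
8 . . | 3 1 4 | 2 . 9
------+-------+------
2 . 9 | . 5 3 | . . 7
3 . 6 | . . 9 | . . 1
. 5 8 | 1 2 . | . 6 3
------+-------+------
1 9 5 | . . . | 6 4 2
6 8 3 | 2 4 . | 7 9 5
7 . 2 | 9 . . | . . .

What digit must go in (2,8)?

Cell (2,8) itself could take any of {3, 5} by direct elimination.
Consider where 3 can go in row 2.
(2,2) is out (column 2 already has a 3).
(2,4) is out (column 4 already has a 3).
(2,5) is out (box 2 already has a 3).
(2,9) is out (column 9 already has a 3).
So the only cell in row 2 that can hold 3 is (2,8).
Therefore (2,8) = 3.

3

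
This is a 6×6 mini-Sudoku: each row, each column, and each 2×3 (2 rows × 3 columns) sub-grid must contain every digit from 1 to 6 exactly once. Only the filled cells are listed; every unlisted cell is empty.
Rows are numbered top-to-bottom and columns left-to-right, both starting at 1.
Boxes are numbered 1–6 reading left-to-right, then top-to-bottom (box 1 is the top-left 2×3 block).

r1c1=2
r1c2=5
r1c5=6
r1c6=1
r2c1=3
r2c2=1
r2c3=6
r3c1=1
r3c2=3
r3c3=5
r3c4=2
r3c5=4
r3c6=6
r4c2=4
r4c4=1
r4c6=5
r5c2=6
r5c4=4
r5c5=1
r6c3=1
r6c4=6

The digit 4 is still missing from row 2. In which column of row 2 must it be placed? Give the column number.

6

Consider where 4 can go in row 2.
r2c4 is out (column 4 already has a 4).
r2c5 is out (column 5 already has a 4).
So the only cell in row 2 that can hold 4 is r2c6.
That is column 6.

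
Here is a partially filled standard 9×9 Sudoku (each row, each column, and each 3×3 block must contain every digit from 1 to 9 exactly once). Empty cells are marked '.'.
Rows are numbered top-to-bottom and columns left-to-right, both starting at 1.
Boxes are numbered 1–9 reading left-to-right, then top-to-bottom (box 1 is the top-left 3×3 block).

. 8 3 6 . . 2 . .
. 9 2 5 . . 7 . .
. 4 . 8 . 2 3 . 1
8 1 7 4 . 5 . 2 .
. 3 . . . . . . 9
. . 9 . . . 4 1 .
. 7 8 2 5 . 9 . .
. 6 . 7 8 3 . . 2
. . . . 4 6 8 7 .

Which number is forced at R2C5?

3

Cell R2C5 itself could take any of {1, 3} by direct elimination.
Consider where 3 can go in row 2.
R2C1 is out (box 1 already has a 3).
R2C6 is out (column 6 already has a 3).
R2C8 is out (box 3 already has a 3).
R2C9 is out (box 3 already has a 3).
So the only cell in row 2 that can hold 3 is R2C5.
Therefore R2C5 = 3.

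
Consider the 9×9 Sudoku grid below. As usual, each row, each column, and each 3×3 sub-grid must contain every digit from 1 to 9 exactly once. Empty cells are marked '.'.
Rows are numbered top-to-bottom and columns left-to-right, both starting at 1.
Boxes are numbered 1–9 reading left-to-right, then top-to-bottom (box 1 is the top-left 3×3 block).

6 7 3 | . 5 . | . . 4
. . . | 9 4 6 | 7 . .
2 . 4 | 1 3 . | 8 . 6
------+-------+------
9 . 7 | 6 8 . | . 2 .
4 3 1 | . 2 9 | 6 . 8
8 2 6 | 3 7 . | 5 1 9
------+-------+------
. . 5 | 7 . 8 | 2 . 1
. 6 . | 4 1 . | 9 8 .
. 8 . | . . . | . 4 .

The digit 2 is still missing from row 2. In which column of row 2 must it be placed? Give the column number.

9

Consider where 2 can go in row 2.
r2c1 is out (column 1 already has a 2).
r2c2 is out (column 2 already has a 2).
r2c3 is out (box 1 already has a 2).
r2c8 is out (column 8 already has a 2).
So the only cell in row 2 that can hold 2 is r2c9.
That is column 9.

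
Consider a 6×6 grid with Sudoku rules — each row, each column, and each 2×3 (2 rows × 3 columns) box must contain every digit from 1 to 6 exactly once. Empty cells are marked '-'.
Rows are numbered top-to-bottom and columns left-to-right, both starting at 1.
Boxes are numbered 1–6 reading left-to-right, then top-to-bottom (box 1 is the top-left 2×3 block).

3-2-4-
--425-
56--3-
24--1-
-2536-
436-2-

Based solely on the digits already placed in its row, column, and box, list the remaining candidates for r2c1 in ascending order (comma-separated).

Row 2 already contains {2, 4, 5}.
Column 1 already contains {2, 3, 4, 5}.
Its 2×3 block (box 1) already contains {2, 3, 4}.
Removing those from 1–6 leaves {1, 6} as the candidates for r2c1.

1,6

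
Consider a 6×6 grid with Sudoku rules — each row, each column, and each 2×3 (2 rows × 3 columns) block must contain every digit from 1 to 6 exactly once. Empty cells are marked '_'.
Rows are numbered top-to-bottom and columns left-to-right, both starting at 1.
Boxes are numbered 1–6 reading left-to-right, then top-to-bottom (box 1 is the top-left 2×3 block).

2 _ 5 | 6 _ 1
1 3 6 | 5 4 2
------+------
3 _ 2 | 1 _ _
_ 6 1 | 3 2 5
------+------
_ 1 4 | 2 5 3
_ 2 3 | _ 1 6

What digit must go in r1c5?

Row 1 already contains {1, 2, 5, 6}.
Column 5 already contains {1, 2, 4, 5}.
Its 2×3 block (box 2) already contains {1, 2, 4, 5, 6}.
The only value from 1–6 not eliminated is 3, so r1c5 = 3.

3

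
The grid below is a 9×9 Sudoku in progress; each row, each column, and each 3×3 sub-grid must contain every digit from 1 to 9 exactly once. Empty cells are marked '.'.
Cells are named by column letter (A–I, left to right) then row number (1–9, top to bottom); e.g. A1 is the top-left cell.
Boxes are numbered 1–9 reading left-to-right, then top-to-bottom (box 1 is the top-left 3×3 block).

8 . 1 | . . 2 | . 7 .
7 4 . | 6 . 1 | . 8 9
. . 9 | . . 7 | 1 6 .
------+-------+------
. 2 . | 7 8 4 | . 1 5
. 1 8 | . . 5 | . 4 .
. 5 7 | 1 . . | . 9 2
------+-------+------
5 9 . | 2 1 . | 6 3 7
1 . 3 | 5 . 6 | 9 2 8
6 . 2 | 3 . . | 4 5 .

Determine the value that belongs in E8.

4

Cell E8 itself could take any of {4, 7} by direct elimination.
Consider where 4 can go in box 8.
F7 is out (column F already has a 4).
E9 is out (row 9 already has a 4).
F9 is out (row 9 already has a 4).
So the only cell in box 8 that can hold 4 is E8.
Therefore E8 = 4.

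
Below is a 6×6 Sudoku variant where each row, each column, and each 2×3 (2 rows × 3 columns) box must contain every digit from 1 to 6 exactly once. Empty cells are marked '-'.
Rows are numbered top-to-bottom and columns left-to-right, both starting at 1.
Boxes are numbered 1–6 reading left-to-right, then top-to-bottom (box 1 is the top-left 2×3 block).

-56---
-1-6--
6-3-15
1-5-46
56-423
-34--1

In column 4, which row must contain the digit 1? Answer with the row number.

1

Consider where 1 can go in column 4.
r3c4 is out (row 3 already has a 1).
r4c4 is out (row 4 already has a 1).
r6c4 is out (row 6 already has a 1).
So the only cell in column 4 that can hold 1 is r1c4.
That is row 1.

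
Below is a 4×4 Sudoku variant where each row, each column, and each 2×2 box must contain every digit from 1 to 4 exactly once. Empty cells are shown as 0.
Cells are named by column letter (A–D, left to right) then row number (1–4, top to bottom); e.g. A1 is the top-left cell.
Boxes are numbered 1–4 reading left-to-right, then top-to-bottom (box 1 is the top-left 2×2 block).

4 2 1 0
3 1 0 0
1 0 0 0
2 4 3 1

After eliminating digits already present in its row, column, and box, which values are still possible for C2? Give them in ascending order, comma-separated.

2,4

Row 2 already contains {1, 3}.
Column C already contains {1, 3}.
Its 2×2 block (box 2) already contains {1}.
Removing those from 1–4 leaves {2, 4} as the candidates for C2.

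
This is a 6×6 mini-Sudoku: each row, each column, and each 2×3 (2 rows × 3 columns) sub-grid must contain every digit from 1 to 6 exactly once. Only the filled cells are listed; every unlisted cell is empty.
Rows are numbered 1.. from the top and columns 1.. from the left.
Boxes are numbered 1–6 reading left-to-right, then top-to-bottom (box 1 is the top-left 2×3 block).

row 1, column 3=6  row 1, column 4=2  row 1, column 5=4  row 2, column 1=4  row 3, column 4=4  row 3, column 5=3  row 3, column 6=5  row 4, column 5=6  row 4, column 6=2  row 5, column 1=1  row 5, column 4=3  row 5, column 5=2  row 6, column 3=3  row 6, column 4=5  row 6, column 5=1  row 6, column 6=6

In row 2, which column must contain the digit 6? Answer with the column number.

Consider where 6 can go in row 2.
row 2, column 2 is out (box 1 already has a 6).
row 2, column 3 is out (column 3 already has a 6).
row 2, column 5 is out (column 5 already has a 6).
row 2, column 6 is out (column 6 already has a 6).
So the only cell in row 2 that can hold 6 is row 2, column 4.
That is column 4.

4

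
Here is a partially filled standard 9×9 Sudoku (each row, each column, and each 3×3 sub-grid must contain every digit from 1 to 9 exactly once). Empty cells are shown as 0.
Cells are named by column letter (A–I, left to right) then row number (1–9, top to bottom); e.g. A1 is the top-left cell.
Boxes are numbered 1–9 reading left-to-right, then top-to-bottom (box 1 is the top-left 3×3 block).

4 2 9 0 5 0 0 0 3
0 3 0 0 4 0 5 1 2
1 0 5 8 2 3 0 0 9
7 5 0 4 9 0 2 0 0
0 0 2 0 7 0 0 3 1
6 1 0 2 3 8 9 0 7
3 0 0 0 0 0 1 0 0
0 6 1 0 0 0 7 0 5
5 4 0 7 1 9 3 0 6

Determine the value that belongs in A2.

8

Row 2 already contains {1, 2, 3, 4, 5}.
Column A already contains {1, 3, 4, 5, 6, 7}.
Its 3×3 block (box 1) already contains {1, 2, 3, 4, 5, 9}.
The only value from 1–9 not eliminated is 8, so A2 = 8.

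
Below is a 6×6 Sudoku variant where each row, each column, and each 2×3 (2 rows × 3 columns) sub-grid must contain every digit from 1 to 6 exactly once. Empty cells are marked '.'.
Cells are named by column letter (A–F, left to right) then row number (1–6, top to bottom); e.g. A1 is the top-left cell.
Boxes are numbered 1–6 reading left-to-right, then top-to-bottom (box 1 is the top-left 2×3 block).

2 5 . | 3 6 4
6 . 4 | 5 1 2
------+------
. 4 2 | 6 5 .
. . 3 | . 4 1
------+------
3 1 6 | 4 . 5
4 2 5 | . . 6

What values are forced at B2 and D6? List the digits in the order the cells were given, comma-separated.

3,1

For B2:
  Row 2 already contains {1, 2, 4, 5, 6}.
  Column B already contains {1, 2, 4, 5}.
  Its 2×3 block (box 1) already contains {2, 4, 5, 6}.
  The only value from 1–6 not eliminated is 3, so B2 = 3.
For D6:
  Row 6 already contains {2, 4, 5, 6}.
  Column D already contains {3, 4, 5, 6}.
  Its 2×3 block (box 6) already contains {4, 5, 6}.
  The only value from 1–6 not eliminated is 1, so D6 = 1.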